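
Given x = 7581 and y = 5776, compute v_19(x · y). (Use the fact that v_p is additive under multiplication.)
v_19(43787856) = 4

v_p(x) = 2 (factor: 7581 = 19^2 · 21); v_p(y) = 2 (factor: 5776 = 19^2 · 16). Additivity: v_p(xy) = v_p(x) + v_p(y) = 2 + 2 = 4. (Direct check: xy = 43787856 = 19^4 · (336).)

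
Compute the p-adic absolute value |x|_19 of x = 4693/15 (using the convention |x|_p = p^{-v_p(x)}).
|4693/15|_19 = 1/361

Step 1 — compute v_19(x) by factoring powers of 19 out of the numerator and denominator: v_19(4693/15) = 2. Step 2 — apply |x|_p = p^{-v_p(x)} = 19^{-2} = 1/361.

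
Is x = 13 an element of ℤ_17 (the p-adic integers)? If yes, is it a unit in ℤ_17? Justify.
x ∈ ℤ_17^× (unit); v_17(x) = 0

ℤ_17 = {x ∈ ℚ_17 : v_17(x) ≥ 0} and ℤ_17^× = {x ∈ ℤ_17 : v_17(x) = 0}. Here v_17(13) = v_17(num) − v_17(den) = 0; compare against these criteria.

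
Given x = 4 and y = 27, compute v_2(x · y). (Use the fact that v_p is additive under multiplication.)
v_2(108) = 2

v_p(x) = 2 (factor: 4 = 2^2 · 1); v_p(y) = 0 (factor: 27 = 2^0 · 27). Additivity: v_p(xy) = v_p(x) + v_p(y) = 2 + 0 = 2. (Direct check: xy = 108 = 2^2 · (27).)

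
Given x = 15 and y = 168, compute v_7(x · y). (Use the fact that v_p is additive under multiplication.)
v_7(2520) = 1

v_p(x) = 0 (factor: 15 = 7^0 · 15); v_p(y) = 1 (factor: 168 = 7^1 · 24). Additivity: v_p(xy) = v_p(x) + v_p(y) = 0 + 1 = 1. (Direct check: xy = 2520 = 7^1 · (360).)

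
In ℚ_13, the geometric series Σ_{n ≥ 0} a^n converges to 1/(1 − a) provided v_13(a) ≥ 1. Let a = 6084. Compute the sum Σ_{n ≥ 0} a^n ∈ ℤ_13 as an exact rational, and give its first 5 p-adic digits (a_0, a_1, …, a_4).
Σ a^n = 1/(1 − a) = -1/6083;  first 5 digits = (1, 0, 10, 2, 9)

v_13(a) = 2 ≥ 1, so the series converges in ℤ_13 to 1/(1 − a) = 1/(1 − 6084) = -1/6083. Expand this rational in ℤ_13: compute digits iteratively via d_i = x_i mod 13, x_{i+1} = (x_i − d_i)/13. The first 5 digits are (1, 0, 10, 2, 9).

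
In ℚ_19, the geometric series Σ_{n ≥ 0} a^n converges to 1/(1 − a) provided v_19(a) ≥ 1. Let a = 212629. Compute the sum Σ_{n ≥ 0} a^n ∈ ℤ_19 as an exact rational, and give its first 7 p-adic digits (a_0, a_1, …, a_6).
Σ a^n = 1/(1 − a) = -1/212628;  first 7 digits = (1, 0, 0, 12, 1, 0, 11)

v_19(a) = 3 ≥ 1, so the series converges in ℤ_19 to 1/(1 − a) = 1/(1 − 212629) = -1/212628. Expand this rational in ℤ_19: compute digits iteratively via d_i = x_i mod 19, x_{i+1} = (x_i − d_i)/19. The first 7 digits are (1, 0, 0, 12, 1, 0, 11).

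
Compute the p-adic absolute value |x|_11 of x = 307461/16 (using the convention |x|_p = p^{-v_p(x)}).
|307461/16|_11 = 1/14641

Step 1 — compute v_11(x) by factoring powers of 11 out of the numerator and denominator: v_11(307461/16) = 4. Step 2 — apply |x|_p = p^{-v_p(x)} = 11^{-4} = 1/14641.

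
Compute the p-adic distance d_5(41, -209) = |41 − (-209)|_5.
d_5(41, -209) = 1/125

Step 1 — x − y = 41 − (-209) = 250. Step 2 — v_5(250) = 3 (factor: 250 = (5^3 · 2); the sign does not affect v_p). Step 3 — |x − y|_5 = 5^{-3} = 1/125.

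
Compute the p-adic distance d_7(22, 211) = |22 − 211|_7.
d_7(22, 211) = 1/7

Step 1 — x − y = 22 − 211 = -189. Step 2 — v_7(-189) = 1 (factor: -189 = −(7^1 · 27); the sign does not affect v_p). Step 3 — |x − y|_7 = 7^{-1} = 1/7.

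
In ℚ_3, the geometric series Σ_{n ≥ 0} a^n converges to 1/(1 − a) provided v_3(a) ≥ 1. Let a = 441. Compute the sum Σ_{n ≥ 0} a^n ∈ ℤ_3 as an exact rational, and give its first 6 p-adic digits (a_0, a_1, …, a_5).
Σ a^n = 1/(1 − a) = -1/440;  first 6 digits = (1, 0, 1, 1, 0, 1)

v_3(a) = 2 ≥ 1, so the series converges in ℤ_3 to 1/(1 − a) = 1/(1 − 441) = -1/440. Expand this rational in ℤ_3: compute digits iteratively via d_i = x_i mod 3, x_{i+1} = (x_i − d_i)/3. The first 6 digits are (1, 0, 1, 1, 0, 1).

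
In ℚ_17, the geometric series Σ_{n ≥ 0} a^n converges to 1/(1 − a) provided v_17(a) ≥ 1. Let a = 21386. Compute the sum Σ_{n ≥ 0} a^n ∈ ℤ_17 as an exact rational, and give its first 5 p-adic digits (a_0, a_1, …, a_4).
Σ a^n = 1/(1 − a) = -1/21385;  first 5 digits = (1, 0, 6, 4, 2)

v_17(a) = 2 ≥ 1, so the series converges in ℤ_17 to 1/(1 − a) = 1/(1 − 21386) = -1/21385. Expand this rational in ℤ_17: compute digits iteratively via d_i = x_i mod 17, x_{i+1} = (x_i − d_i)/17. The first 5 digits are (1, 0, 6, 4, 2).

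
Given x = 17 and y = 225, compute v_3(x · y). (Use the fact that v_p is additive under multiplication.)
v_3(3825) = 2

v_p(x) = 0 (factor: 17 = 3^0 · 17); v_p(y) = 2 (factor: 225 = 3^2 · 25). Additivity: v_p(xy) = v_p(x) + v_p(y) = 0 + 2 = 2. (Direct check: xy = 3825 = 3^2 · (425).)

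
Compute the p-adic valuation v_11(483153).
v_11(483153) = 5

v_11(n) is the largest exponent k such that 11^k divides n. Factor out: 483153 = 11^5 · 3. (Sign doesn't affect v_p.) So v_11(483153) = 5.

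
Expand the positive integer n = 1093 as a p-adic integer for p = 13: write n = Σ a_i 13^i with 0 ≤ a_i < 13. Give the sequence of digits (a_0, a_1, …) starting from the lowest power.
(a_0, a_1, …) = (1, 6, 6)

Repeated division by 13 gives the digits low-to-high: 1093 = 1 + 6·13^1 + 6·13^2. Digit sequence: (1, 6, 6).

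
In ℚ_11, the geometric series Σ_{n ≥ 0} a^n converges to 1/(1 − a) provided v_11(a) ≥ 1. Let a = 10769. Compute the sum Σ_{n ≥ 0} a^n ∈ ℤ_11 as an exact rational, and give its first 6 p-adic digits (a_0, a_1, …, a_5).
Σ a^n = 1/(1 − a) = -1/10768;  first 6 digits = (1, 0, 1, 8, 1, 5)

v_11(a) = 2 ≥ 1, so the series converges in ℤ_11 to 1/(1 − a) = 1/(1 − 10769) = -1/10768. Expand this rational in ℤ_11: compute digits iteratively via d_i = x_i mod 11, x_{i+1} = (x_i − d_i)/11. The first 6 digits are (1, 0, 1, 8, 1, 5).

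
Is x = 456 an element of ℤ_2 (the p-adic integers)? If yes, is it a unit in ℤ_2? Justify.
x ∈ ℤ_2 but not a unit; v_2(x) = 3 > 0

ℤ_2 = {x ∈ ℚ_2 : v_2(x) ≥ 0} and ℤ_2^× = {x ∈ ℤ_2 : v_2(x) = 0}. Here v_2(456) = v_2(num) − v_2(den) = 3; compare against these criteria.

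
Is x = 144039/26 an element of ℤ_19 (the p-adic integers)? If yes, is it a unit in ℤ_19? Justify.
x ∈ ℤ_19 but not a unit; v_19(x) = 3 > 0

ℤ_19 = {x ∈ ℚ_19 : v_19(x) ≥ 0} and ℤ_19^× = {x ∈ ℤ_19 : v_19(x) = 0}. Here v_19(144039/26) = v_19(num) − v_19(den) = 3; compare against these criteria.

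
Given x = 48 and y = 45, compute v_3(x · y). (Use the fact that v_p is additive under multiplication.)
v_3(2160) = 3

v_p(x) = 1 (factor: 48 = 3^1 · 16); v_p(y) = 2 (factor: 45 = 3^2 · 5). Additivity: v_p(xy) = v_p(x) + v_p(y) = 1 + 2 = 3. (Direct check: xy = 2160 = 3^3 · (80).)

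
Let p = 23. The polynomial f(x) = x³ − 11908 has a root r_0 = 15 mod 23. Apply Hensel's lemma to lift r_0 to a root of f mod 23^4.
r_3 = 124537 (mod 279841)

Hensel: r_{i+1} = r_i − f(r_i)/f′(r_i) mod 23^{i+2}, where f′(x) = 3x². Iterate:
  r_0 = 15 (mod 23)
  r_1 = 222 (mod 529)
  r_2 = 2867 (mod 12167)
  r_3 = 124537 (mod 279841)
Final: r = 124537 with f(r) ≡ 0 mod 23^4.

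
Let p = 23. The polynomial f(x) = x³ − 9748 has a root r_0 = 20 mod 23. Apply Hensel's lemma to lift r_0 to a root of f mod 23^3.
r_2 = 10508 (mod 12167)

Hensel: r_{i+1} = r_i − f(r_i)/f′(r_i) mod 23^{i+2}, where f′(x) = 3x². Iterate:
  r_0 = 20 (mod 23)
  r_1 = 457 (mod 529)
  r_2 = 10508 (mod 12167)
Final: r = 10508 with f(r) ≡ 0 mod 23^3.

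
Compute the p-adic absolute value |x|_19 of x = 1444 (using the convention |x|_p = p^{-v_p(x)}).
|1444|_19 = 1/361

Step 1 — compute v_19(x) by factoring powers of 19 out of the numerator and denominator: v_19(1444) = 2. Step 2 — apply |x|_p = p^{-v_p(x)} = 19^{-2} = 1/361.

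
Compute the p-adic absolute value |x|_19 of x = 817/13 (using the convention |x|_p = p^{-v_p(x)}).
|817/13|_19 = 1/19

Step 1 — compute v_19(x) by factoring powers of 19 out of the numerator and denominator: v_19(817/13) = 1. Step 2 — apply |x|_p = p^{-v_p(x)} = 19^{-1} = 1/19.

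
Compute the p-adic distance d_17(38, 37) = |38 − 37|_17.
d_17(38, 37) = 1

Step 1 — x − y = 38 − 37 = 1. Step 2 — v_17(1) = 0 (factor: 1 = (17^0 · 1); the sign does not affect v_p). Step 3 — |x − y|_17 = 17^{0} = 1.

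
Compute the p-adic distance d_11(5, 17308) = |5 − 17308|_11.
d_11(5, 17308) = 1/1331

Step 1 — x − y = 5 − 17308 = -17303. Step 2 — v_11(-17303) = 3 (factor: -17303 = −(11^3 · 13); the sign does not affect v_p). Step 3 — |x − y|_11 = 11^{-3} = 1/1331.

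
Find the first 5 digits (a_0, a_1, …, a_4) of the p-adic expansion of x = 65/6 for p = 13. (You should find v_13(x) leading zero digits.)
(a_0, …, a_4) = (0, 3, 2, 2, 2)

v_13(65/6) = 1, so a_0 = ... = a_0 = 0. Factor out: x = 13^1 · u with u = 5/6 a unit in ℤ_13. Expand u iteratively via a_{v+i} = u_i mod 13, u_{i+1} = (u_i − a_{v+i})/13:
  u_0 = 5/6;  a_1 = 3;  u_1 = (u_0 − 3)/13 = -1/6
  u_1 = -1/6;  a_2 = 2;  u_2 = (u_1 − 2)/13 = -1/6
  u_2 = -1/6;  a_3 = 2;  u_3 = (u_2 − 2)/13 = -1/6
  u_3 = -1/6;  a_4 = 2;  u_4 = (u_3 − 2)/13 = -1/6
Digits: (0, 3, 2, 2, 2).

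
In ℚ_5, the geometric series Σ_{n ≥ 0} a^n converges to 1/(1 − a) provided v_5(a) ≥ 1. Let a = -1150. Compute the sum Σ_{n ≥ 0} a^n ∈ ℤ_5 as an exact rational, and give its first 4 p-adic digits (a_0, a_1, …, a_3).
Σ a^n = 1/(1 − a) = 1/1151;  first 4 digits = (1, 0, 4, 0)

v_5(a) = 2 ≥ 1, so the series converges in ℤ_5 to 1/(1 − a) = 1/(1 − (-1150)) = 1/1151. Expand this rational in ℤ_5: compute digits iteratively via d_i = x_i mod 5, x_{i+1} = (x_i − d_i)/5. The first 4 digits are (1, 0, 4, 0).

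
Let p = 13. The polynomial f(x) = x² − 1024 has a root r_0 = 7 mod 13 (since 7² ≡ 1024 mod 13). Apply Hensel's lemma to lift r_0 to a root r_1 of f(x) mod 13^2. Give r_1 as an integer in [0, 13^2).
r_1 = 137 (mod 169)

Hensel's recurrence: r_{i+1} = r_i − f(r_i)·(f′(r_i))^{-1} mod 13^{i+2}, with f′(x) = 2x. Iterate:
  r_0 = 7 (mod 13)
  r_1 = 137 (mod 169)
Final: r_1 = 137, and one checks f(r_1) ≡ 0 mod 13^2.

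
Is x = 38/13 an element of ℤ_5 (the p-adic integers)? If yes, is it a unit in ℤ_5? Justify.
x ∈ ℤ_5^× (unit); v_5(x) = 0

ℤ_5 = {x ∈ ℚ_5 : v_5(x) ≥ 0} and ℤ_5^× = {x ∈ ℤ_5 : v_5(x) = 0}. Here v_5(38/13) = v_5(num) − v_5(den) = 0; compare against these criteria.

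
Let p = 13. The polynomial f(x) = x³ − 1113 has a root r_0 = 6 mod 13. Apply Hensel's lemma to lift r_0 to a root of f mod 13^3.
r_2 = 1878 (mod 2197)

Hensel: r_{i+1} = r_i − f(r_i)/f′(r_i) mod 13^{i+2}, where f′(x) = 3x². Iterate:
  r_0 = 6 (mod 13)
  r_1 = 19 (mod 169)
  r_2 = 1878 (mod 2197)
Final: r = 1878 with f(r) ≡ 0 mod 13^3.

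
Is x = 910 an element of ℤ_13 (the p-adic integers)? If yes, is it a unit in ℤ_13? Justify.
x ∈ ℤ_13 but not a unit; v_13(x) = 1 > 0

ℤ_13 = {x ∈ ℚ_13 : v_13(x) ≥ 0} and ℤ_13^× = {x ∈ ℤ_13 : v_13(x) = 0}. Here v_13(910) = v_13(num) − v_13(den) = 1; compare against these criteria.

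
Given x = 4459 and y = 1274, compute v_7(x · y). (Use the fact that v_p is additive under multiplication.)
v_7(5680766) = 5

v_p(x) = 3 (factor: 4459 = 7^3 · 13); v_p(y) = 2 (factor: 1274 = 7^2 · 26). Additivity: v_p(xy) = v_p(x) + v_p(y) = 3 + 2 = 5. (Direct check: xy = 5680766 = 7^5 · (338).)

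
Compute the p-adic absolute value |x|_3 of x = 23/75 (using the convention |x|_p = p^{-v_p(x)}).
|23/75|_3 = 3

Step 1 — compute v_3(x) by factoring powers of 3 out of the numerator and denominator: v_3(23/75) = -1. Step 2 — apply |x|_p = p^{-v_p(x)} = 3^{1} = 3.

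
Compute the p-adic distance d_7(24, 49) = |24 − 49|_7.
d_7(24, 49) = 1

Step 1 — x − y = 24 − 49 = -25. Step 2 — v_7(-25) = 0 (factor: -25 = −(7^0 · 25); the sign does not affect v_p). Step 3 — |x − y|_7 = 7^{0} = 1.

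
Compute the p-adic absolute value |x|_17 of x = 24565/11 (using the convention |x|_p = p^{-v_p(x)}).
|24565/11|_17 = 1/4913

Step 1 — compute v_17(x) by factoring powers of 17 out of the numerator and denominator: v_17(24565/11) = 3. Step 2 — apply |x|_p = p^{-v_p(x)} = 17^{-3} = 1/4913.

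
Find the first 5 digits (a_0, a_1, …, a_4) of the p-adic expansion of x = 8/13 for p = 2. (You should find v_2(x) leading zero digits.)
(a_0, …, a_4) = (0, 0, 0, 1, 0)

v_2(8/13) = 3, so a_0 = ... = a_2 = 0. Factor out: x = 2^3 · u with u = 1/13 a unit in ℤ_2. Expand u iteratively via a_{v+i} = u_i mod 2, u_{i+1} = (u_i − a_{v+i})/2:
  u_0 = 1/13;  a_3 = 1;  u_1 = (u_0 − 1)/2 = -6/13
  u_1 = -6/13;  a_4 = 0;  u_2 = (u_1 − 0)/2 = -3/13
Digits: (0, 0, 0, 1, 0).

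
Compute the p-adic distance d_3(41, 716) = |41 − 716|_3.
d_3(41, 716) = 1/27

Step 1 — x − y = 41 − 716 = -675. Step 2 — v_3(-675) = 3 (factor: -675 = −(3^3 · 25); the sign does not affect v_p). Step 3 — |x − y|_3 = 3^{-3} = 1/27.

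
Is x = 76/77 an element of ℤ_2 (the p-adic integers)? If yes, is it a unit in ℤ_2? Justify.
x ∈ ℤ_2 but not a unit; v_2(x) = 2 > 0

ℤ_2 = {x ∈ ℚ_2 : v_2(x) ≥ 0} and ℤ_2^× = {x ∈ ℤ_2 : v_2(x) = 0}. Here v_2(76/77) = v_2(num) − v_2(den) = 2; compare against these criteria.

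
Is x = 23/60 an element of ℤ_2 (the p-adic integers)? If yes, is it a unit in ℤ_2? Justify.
x ∉ ℤ_2 (v_2(x) = -2 < 0)

ℤ_2 = {x ∈ ℚ_2 : v_2(x) ≥ 0} and ℤ_2^× = {x ∈ ℤ_2 : v_2(x) = 0}. Here v_2(23/60) = v_2(num) − v_2(den) = -2; compare against these criteria.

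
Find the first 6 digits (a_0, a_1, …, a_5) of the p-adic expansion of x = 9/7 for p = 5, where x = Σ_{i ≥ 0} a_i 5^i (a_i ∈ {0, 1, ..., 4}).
(a_0, …, a_5) = (2, 2, 1, 4, 2, 3)

v_5(9/7) = 0 (numerator and denominator both coprime to 5), so x ∈ ℤ_5^×. Compute digits iteratively via a_i = x_i mod 5, x_{i+1} = (x_i − a_i)/5, with x_0 = x:
  x_0 = 9/7;  a_0 = 2;  x_1 = (x_0 − 2)/5 = -1/7
  x_1 = -1/7;  a_1 = 2;  x_2 = (x_1 − 2)/5 = -3/7
  x_2 = -3/7;  a_2 = 1;  x_3 = (x_2 − 1)/5 = -2/7
  x_3 = -2/7;  a_3 = 4;  x_4 = (x_3 − 4)/5 = -6/7
  x_4 = -6/7;  a_4 = 2;  x_5 = (x_4 − 2)/5 = -4/7
  x_5 = -4/7;  a_5 = 3;  x_6 = (x_5 − 3)/5 = -5/7
Digits: (2, 2, 1, 4, 2, 3).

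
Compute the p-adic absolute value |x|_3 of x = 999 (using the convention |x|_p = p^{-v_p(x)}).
|999|_3 = 1/27

Step 1 — compute v_3(x) by factoring powers of 3 out of the numerator and denominator: v_3(999) = 3. Step 2 — apply |x|_p = p^{-v_p(x)} = 3^{-3} = 1/27.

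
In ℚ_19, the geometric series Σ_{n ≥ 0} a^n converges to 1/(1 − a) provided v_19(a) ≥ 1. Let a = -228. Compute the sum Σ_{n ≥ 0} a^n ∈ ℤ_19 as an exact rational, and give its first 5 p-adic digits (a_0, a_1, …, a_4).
Σ a^n = 1/(1 − a) = 1/229;  first 5 digits = (1, 7, 10, 8, 11)

v_19(a) = 1 ≥ 1, so the series converges in ℤ_19 to 1/(1 − a) = 1/(1 − (-228)) = 1/229. Expand this rational in ℤ_19: compute digits iteratively via d_i = x_i mod 19, x_{i+1} = (x_i − d_i)/19. The first 5 digits are (1, 7, 10, 8, 11).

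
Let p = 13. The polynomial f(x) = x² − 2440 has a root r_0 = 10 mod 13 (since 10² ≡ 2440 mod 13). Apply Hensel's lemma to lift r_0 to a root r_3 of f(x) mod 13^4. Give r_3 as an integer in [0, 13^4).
r_3 = 1310 (mod 28561)

Hensel's recurrence: r_{i+1} = r_i − f(r_i)·(f′(r_i))^{-1} mod 13^{i+2}, with f′(x) = 2x. Iterate:
  r_0 = 10 (mod 13)
  r_1 = 127 (mod 169)
  r_2 = 1310 (mod 2197)
  r_3 = 1310 (mod 28561)
Final: r_3 = 1310, and one checks f(r_3) ≡ 0 mod 13^4.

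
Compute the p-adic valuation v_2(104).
v_2(104) = 3

v_2(n) is the largest exponent k such that 2^k divides n. Factor out: 104 = 2^3 · 13. (Sign doesn't affect v_p.) So v_2(104) = 3.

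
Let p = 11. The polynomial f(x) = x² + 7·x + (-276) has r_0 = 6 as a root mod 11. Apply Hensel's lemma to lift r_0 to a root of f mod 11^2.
r_1 = 61 (mod 121)

Hensel: r_{i+1} = r_i − f(r_i)·(f′(r_i))^{-1} mod 11^{i+2}, f′(x) = 2x + 7. Iterate:
  r_0 = 6 (mod 11)
  r_1 = 61 (mod 121)
Final: r = 61 satisfies f(r) ≡ 0 mod 11^2.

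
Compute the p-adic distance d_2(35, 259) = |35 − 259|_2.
d_2(35, 259) = 1/32

Step 1 — x − y = 35 − 259 = -224. Step 2 — v_2(-224) = 5 (factor: -224 = −(2^5 · 7); the sign does not affect v_p). Step 3 — |x − y|_2 = 2^{-5} = 1/32.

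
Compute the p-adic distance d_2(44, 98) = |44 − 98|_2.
d_2(44, 98) = 1/2

Step 1 — x − y = 44 − 98 = -54. Step 2 — v_2(-54) = 1 (factor: -54 = −(2^1 · 27); the sign does not affect v_p). Step 3 — |x − y|_2 = 2^{-1} = 1/2.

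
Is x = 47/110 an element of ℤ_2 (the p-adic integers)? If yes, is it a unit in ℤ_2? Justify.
x ∉ ℤ_2 (v_2(x) = -1 < 0)

ℤ_2 = {x ∈ ℚ_2 : v_2(x) ≥ 0} and ℤ_2^× = {x ∈ ℤ_2 : v_2(x) = 0}. Here v_2(47/110) = v_2(num) − v_2(den) = -1; compare against these criteria.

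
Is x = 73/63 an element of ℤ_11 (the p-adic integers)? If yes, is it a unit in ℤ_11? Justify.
x ∈ ℤ_11^× (unit); v_11(x) = 0

ℤ_11 = {x ∈ ℚ_11 : v_11(x) ≥ 0} and ℤ_11^× = {x ∈ ℤ_11 : v_11(x) = 0}. Here v_11(73/63) = v_11(num) − v_11(den) = 0; compare against these criteria.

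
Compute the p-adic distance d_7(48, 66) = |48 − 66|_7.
d_7(48, 66) = 1

Step 1 — x − y = 48 − 66 = -18. Step 2 — v_7(-18) = 0 (factor: -18 = −(7^0 · 18); the sign does not affect v_p). Step 3 — |x − y|_7 = 7^{0} = 1.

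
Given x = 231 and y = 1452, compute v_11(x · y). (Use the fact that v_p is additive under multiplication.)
v_11(335412) = 3

v_p(x) = 1 (factor: 231 = 11^1 · 21); v_p(y) = 2 (factor: 1452 = 11^2 · 12). Additivity: v_p(xy) = v_p(x) + v_p(y) = 1 + 2 = 3. (Direct check: xy = 335412 = 11^3 · (252).)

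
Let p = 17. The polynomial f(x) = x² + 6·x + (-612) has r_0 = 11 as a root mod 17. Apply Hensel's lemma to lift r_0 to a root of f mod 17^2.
r_1 = 181 (mod 289)

Hensel: r_{i+1} = r_i − f(r_i)·(f′(r_i))^{-1} mod 17^{i+2}, f′(x) = 2x + 6. Iterate:
  r_0 = 11 (mod 17)
  r_1 = 181 (mod 289)
Final: r = 181 satisfies f(r) ≡ 0 mod 17^2.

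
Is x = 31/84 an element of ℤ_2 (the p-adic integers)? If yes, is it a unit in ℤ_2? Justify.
x ∉ ℤ_2 (v_2(x) = -2 < 0)

ℤ_2 = {x ∈ ℚ_2 : v_2(x) ≥ 0} and ℤ_2^× = {x ∈ ℤ_2 : v_2(x) = 0}. Here v_2(31/84) = v_2(num) − v_2(den) = -2; compare against these criteria.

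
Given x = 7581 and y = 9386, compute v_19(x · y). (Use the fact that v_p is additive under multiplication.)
v_19(71155266) = 4

v_p(x) = 2 (factor: 7581 = 19^2 · 21); v_p(y) = 2 (factor: 9386 = 19^2 · 26). Additivity: v_p(xy) = v_p(x) + v_p(y) = 2 + 2 = 4. (Direct check: xy = 71155266 = 19^4 · (546).)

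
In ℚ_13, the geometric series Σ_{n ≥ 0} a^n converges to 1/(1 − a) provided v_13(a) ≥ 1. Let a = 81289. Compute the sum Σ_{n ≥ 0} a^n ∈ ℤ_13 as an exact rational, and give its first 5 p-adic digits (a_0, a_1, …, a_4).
Σ a^n = 1/(1 − a) = -1/81288;  first 5 digits = (1, 0, 0, 11, 2)

v_13(a) = 3 ≥ 1, so the series converges in ℤ_13 to 1/(1 − a) = 1/(1 − 81289) = -1/81288. Expand this rational in ℤ_13: compute digits iteratively via d_i = x_i mod 13, x_{i+1} = (x_i − d_i)/13. The first 5 digits are (1, 0, 0, 11, 2).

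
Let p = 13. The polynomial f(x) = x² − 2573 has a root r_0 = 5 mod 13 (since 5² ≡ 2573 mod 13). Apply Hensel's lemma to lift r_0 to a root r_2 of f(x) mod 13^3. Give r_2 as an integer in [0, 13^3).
r_2 = 1747 (mod 2197)

Hensel's recurrence: r_{i+1} = r_i − f(r_i)·(f′(r_i))^{-1} mod 13^{i+2}, with f′(x) = 2x. Iterate:
  r_0 = 5 (mod 13)
  r_1 = 57 (mod 169)
  r_2 = 1747 (mod 2197)
Final: r_2 = 1747, and one checks f(r_2) ≡ 0 mod 13^3.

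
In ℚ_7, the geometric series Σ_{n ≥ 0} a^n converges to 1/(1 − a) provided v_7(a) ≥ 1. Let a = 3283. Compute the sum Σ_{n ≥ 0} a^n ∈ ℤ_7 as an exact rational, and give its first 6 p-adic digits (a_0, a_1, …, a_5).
Σ a^n = 1/(1 − a) = -1/3282;  first 6 digits = (1, 0, 4, 2, 3, 4)

v_7(a) = 2 ≥ 1, so the series converges in ℤ_7 to 1/(1 − a) = 1/(1 − 3283) = -1/3282. Expand this rational in ℤ_7: compute digits iteratively via d_i = x_i mod 7, x_{i+1} = (x_i − d_i)/7. The first 6 digits are (1, 0, 4, 2, 3, 4).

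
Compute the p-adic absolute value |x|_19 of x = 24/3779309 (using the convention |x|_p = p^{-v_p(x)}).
|24/3779309|_19 = 130321

Step 1 — compute v_19(x) by factoring powers of 19 out of the numerator and denominator: v_19(24/3779309) = -4. Step 2 — apply |x|_p = p^{-v_p(x)} = 19^{4} = 130321.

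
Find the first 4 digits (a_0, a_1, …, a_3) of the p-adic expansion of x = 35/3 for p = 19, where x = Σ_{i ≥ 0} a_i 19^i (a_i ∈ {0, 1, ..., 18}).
(a_0, …, a_3) = (18, 6, 6, 6)

v_19(35/3) = 0 (numerator and denominator both coprime to 19), so x ∈ ℤ_19^×. Compute digits iteratively via a_i = x_i mod 19, x_{i+1} = (x_i − a_i)/19, with x_0 = x:
  x_0 = 35/3;  a_0 = 18;  x_1 = (x_0 − 18)/19 = -1/3
  x_1 = -1/3;  a_1 = 6;  x_2 = (x_1 − 6)/19 = -1/3
  x_2 = -1/3;  a_2 = 6;  x_3 = (x_2 − 6)/19 = -1/3
  x_3 = -1/3;  a_3 = 6;  x_4 = (x_3 − 6)/19 = -1/3
Digits: (18, 6, 6, 6).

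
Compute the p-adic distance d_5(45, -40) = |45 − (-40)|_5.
d_5(45, -40) = 1/5

Step 1 — x − y = 45 − (-40) = 85. Step 2 — v_5(85) = 1 (factor: 85 = (5^1 · 17); the sign does not affect v_p). Step 3 — |x − y|_5 = 5^{-1} = 1/5.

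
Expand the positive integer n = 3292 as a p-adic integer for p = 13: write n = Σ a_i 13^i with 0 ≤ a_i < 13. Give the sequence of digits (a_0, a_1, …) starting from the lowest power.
(a_0, a_1, …) = (3, 6, 6, 1)

Repeated division by 13 gives the digits low-to-high: 3292 = 3 + 6·13^1 + 6·13^2 + 1·13^3. Digit sequence: (3, 6, 6, 1).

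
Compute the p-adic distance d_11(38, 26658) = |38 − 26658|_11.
d_11(38, 26658) = 1/1331

Step 1 — x − y = 38 − 26658 = -26620. Step 2 — v_11(-26620) = 3 (factor: -26620 = −(11^3 · 20); the sign does not affect v_p). Step 3 — |x − y|_11 = 11^{-3} = 1/1331.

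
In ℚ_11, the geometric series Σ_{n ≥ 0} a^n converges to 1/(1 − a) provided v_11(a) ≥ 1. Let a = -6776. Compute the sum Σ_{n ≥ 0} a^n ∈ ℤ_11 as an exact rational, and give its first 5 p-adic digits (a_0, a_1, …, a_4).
Σ a^n = 1/(1 − a) = 1/6777;  first 5 digits = (1, 0, 10, 5, 0)

v_11(a) = 2 ≥ 1, so the series converges in ℤ_11 to 1/(1 − a) = 1/(1 − (-6776)) = 1/6777. Expand this rational in ℤ_11: compute digits iteratively via d_i = x_i mod 11, x_{i+1} = (x_i − d_i)/11. The first 5 digits are (1, 0, 10, 5, 0).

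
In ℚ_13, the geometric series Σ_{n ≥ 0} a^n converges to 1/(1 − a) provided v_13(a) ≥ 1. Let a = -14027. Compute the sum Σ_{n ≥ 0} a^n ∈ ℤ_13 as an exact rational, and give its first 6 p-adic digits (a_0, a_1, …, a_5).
Σ a^n = 1/(1 − a) = 1/14028;  first 6 digits = (1, 0, 8, 6, 11, 9)

v_13(a) = 2 ≥ 1, so the series converges in ℤ_13 to 1/(1 − a) = 1/(1 − (-14027)) = 1/14028. Expand this rational in ℤ_13: compute digits iteratively via d_i = x_i mod 13, x_{i+1} = (x_i − d_i)/13. The first 6 digits are (1, 0, 8, 6, 11, 9).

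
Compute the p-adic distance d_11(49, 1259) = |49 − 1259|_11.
d_11(49, 1259) = 1/121

Step 1 — x − y = 49 − 1259 = -1210. Step 2 — v_11(-1210) = 2 (factor: -1210 = −(11^2 · 10); the sign does not affect v_p). Step 3 — |x − y|_11 = 11^{-2} = 1/121.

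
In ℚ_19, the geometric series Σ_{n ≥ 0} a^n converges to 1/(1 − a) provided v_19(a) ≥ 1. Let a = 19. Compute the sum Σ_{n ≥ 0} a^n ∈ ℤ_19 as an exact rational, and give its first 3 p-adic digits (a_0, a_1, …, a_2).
Σ a^n = 1/(1 − a) = -1/18;  first 3 digits = (1, 1, 1)

v_19(a) = 1 ≥ 1, so the series converges in ℤ_19 to 1/(1 − a) = 1/(1 − 19) = -1/18. Expand this rational in ℤ_19: compute digits iteratively via d_i = x_i mod 19, x_{i+1} = (x_i − d_i)/19. The first 3 digits are (1, 1, 1).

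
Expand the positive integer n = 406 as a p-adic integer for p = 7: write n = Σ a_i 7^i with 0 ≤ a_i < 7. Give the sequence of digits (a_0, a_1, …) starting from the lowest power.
(a_0, a_1, …) = (0, 2, 1, 1)

Repeated division by 7 gives the digits low-to-high: 406 = 2·7^1 + 1·7^2 + 1·7^3. Digit sequence: (0, 2, 1, 1).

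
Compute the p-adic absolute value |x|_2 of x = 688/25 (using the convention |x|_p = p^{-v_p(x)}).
|688/25|_2 = 1/16

Step 1 — compute v_2(x) by factoring powers of 2 out of the numerator and denominator: v_2(688/25) = 4. Step 2 — apply |x|_p = p^{-v_p(x)} = 2^{-4} = 1/16.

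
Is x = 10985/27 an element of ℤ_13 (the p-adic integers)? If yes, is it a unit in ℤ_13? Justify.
x ∈ ℤ_13 but not a unit; v_13(x) = 3 > 0

ℤ_13 = {x ∈ ℚ_13 : v_13(x) ≥ 0} and ℤ_13^× = {x ∈ ℤ_13 : v_13(x) = 0}. Here v_13(10985/27) = v_13(num) − v_13(den) = 3; compare against these criteria.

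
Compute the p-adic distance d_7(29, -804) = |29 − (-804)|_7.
d_7(29, -804) = 1/49

Step 1 — x − y = 29 − (-804) = 833. Step 2 — v_7(833) = 2 (factor: 833 = (7^2 · 17); the sign does not affect v_p). Step 3 — |x − y|_7 = 7^{-2} = 1/49.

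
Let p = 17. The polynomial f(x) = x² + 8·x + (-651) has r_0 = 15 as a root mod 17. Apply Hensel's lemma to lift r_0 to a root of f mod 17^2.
r_1 = 236 (mod 289)

Hensel: r_{i+1} = r_i − f(r_i)·(f′(r_i))^{-1} mod 17^{i+2}, f′(x) = 2x + 8. Iterate:
  r_0 = 15 (mod 17)
  r_1 = 236 (mod 289)
Final: r = 236 satisfies f(r) ≡ 0 mod 17^2.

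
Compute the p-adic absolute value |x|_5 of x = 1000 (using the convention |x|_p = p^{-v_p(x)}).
|1000|_5 = 1/125

Step 1 — compute v_5(x) by factoring powers of 5 out of the numerator and denominator: v_5(1000) = 3. Step 2 — apply |x|_p = p^{-v_p(x)} = 5^{-3} = 1/125.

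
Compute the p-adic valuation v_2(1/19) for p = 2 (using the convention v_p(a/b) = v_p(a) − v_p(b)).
v_2(1/19) = 0

Factor powers of 2 from the numerator and denominator of the reduced fraction: 1 = 2^0 · 1 and 19 = 2^0 · 19. Apply v_p(a/b) = v_p(a) − v_p(b): v_2(1/19) = 0 − 0 = 0.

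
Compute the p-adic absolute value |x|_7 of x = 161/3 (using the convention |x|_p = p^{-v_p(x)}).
|161/3|_7 = 1/7

Step 1 — compute v_7(x) by factoring powers of 7 out of the numerator and denominator: v_7(161/3) = 1. Step 2 — apply |x|_p = p^{-v_p(x)} = 7^{-1} = 1/7.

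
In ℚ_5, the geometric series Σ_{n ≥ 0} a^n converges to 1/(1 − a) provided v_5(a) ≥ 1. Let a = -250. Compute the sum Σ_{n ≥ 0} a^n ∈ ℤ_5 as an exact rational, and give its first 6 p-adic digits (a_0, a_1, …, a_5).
Σ a^n = 1/(1 − a) = 1/251;  first 6 digits = (1, 0, 0, 3, 4, 4)

v_5(a) = 3 ≥ 1, so the series converges in ℤ_5 to 1/(1 − a) = 1/(1 − (-250)) = 1/251. Expand this rational in ℤ_5: compute digits iteratively via d_i = x_i mod 5, x_{i+1} = (x_i − d_i)/5. The first 6 digits are (1, 0, 0, 3, 4, 4).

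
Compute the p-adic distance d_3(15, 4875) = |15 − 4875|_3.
d_3(15, 4875) = 1/243

Step 1 — x − y = 15 − 4875 = -4860. Step 2 — v_3(-4860) = 5 (factor: -4860 = −(3^5 · 20); the sign does not affect v_p). Step 3 — |x − y|_3 = 3^{-5} = 1/243.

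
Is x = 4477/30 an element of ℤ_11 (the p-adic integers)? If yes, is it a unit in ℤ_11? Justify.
x ∈ ℤ_11 but not a unit; v_11(x) = 2 > 0

ℤ_11 = {x ∈ ℚ_11 : v_11(x) ≥ 0} and ℤ_11^× = {x ∈ ℤ_11 : v_11(x) = 0}. Here v_11(4477/30) = v_11(num) − v_11(den) = 2; compare against these criteria.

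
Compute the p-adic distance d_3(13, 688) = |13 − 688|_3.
d_3(13, 688) = 1/27

Step 1 — x − y = 13 − 688 = -675. Step 2 — v_3(-675) = 3 (factor: -675 = −(3^3 · 25); the sign does not affect v_p). Step 3 — |x − y|_3 = 3^{-3} = 1/27.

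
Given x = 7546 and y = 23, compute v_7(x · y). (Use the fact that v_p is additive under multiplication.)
v_7(173558) = 3

v_p(x) = 3 (factor: 7546 = 7^3 · 22); v_p(y) = 0 (factor: 23 = 7^0 · 23). Additivity: v_p(xy) = v_p(x) + v_p(y) = 3 + 0 = 3. (Direct check: xy = 173558 = 7^3 · (506).)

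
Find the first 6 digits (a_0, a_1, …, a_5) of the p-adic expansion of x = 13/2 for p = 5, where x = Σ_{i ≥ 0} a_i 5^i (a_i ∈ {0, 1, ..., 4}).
(a_0, …, a_5) = (4, 3, 2, 2, 2, 2)

v_5(13/2) = 0 (numerator and denominator both coprime to 5), so x ∈ ℤ_5^×. Compute digits iteratively via a_i = x_i mod 5, x_{i+1} = (x_i − a_i)/5, with x_0 = x:
  x_0 = 13/2;  a_0 = 4;  x_1 = (x_0 − 4)/5 = 1/2
  x_1 = 1/2;  a_1 = 3;  x_2 = (x_1 − 3)/5 = -1/2
  x_2 = -1/2;  a_2 = 2;  x_3 = (x_2 − 2)/5 = -1/2
  x_3 = -1/2;  a_3 = 2;  x_4 = (x_3 − 2)/5 = -1/2
  x_4 = -1/2;  a_4 = 2;  x_5 = (x_4 − 2)/5 = -1/2
  x_5 = -1/2;  a_5 = 2;  x_6 = (x_5 − 2)/5 = -1/2
Digits: (4, 3, 2, 2, 2, 2).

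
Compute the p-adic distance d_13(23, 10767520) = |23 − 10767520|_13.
d_13(23, 10767520) = 1/371293

Step 1 — x − y = 23 − 10767520 = -10767497. Step 2 — v_13(-10767497) = 5 (factor: -10767497 = −(13^5 · 29); the sign does not affect v_p). Step 3 — |x − y|_13 = 13^{-5} = 1/371293.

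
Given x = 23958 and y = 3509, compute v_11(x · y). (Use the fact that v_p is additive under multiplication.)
v_11(84068622) = 5

v_p(x) = 3 (factor: 23958 = 11^3 · 18); v_p(y) = 2 (factor: 3509 = 11^2 · 29). Additivity: v_p(xy) = v_p(x) + v_p(y) = 3 + 2 = 5. (Direct check: xy = 84068622 = 11^5 · (522).)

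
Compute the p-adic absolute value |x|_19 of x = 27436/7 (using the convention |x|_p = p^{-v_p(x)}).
|27436/7|_19 = 1/6859

Step 1 — compute v_19(x) by factoring powers of 19 out of the numerator and denominator: v_19(27436/7) = 3. Step 2 — apply |x|_p = p^{-v_p(x)} = 19^{-3} = 1/6859.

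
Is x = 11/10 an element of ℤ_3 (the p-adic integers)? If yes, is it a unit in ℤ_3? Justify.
x ∈ ℤ_3^× (unit); v_3(x) = 0

ℤ_3 = {x ∈ ℚ_3 : v_3(x) ≥ 0} and ℤ_3^× = {x ∈ ℤ_3 : v_3(x) = 0}. Here v_3(11/10) = v_3(num) − v_3(den) = 0; compare against these criteria.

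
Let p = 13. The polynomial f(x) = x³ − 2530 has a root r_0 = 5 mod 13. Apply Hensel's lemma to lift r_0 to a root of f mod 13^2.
r_1 = 161 (mod 169)

Hensel: r_{i+1} = r_i − f(r_i)/f′(r_i) mod 13^{i+2}, where f′(x) = 3x². Iterate:
  r_0 = 5 (mod 13)
  r_1 = 161 (mod 169)
Final: r = 161 with f(r) ≡ 0 mod 13^2.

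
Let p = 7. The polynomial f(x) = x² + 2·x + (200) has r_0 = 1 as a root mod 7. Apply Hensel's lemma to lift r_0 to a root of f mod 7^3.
r_2 = 330 (mod 343)

Hensel: r_{i+1} = r_i − f(r_i)·(f′(r_i))^{-1} mod 7^{i+2}, f′(x) = 2x + 2. Iterate:
  r_0 = 1 (mod 7)
  r_1 = 36 (mod 49)
  r_2 = 330 (mod 343)
Final: r = 330 satisfies f(r) ≡ 0 mod 7^3.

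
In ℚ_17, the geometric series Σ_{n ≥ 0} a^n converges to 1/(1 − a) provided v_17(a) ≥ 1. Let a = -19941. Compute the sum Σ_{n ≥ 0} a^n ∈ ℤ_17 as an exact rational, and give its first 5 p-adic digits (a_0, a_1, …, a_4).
Σ a^n = 1/(1 − a) = 1/19942;  first 5 digits = (1, 0, 16, 12, 0)

v_17(a) = 2 ≥ 1, so the series converges in ℤ_17 to 1/(1 − a) = 1/(1 − (-19941)) = 1/19942. Expand this rational in ℤ_17: compute digits iteratively via d_i = x_i mod 17, x_{i+1} = (x_i − d_i)/17. The first 5 digits are (1, 0, 16, 12, 0).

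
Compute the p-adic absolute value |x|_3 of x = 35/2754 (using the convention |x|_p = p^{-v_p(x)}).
|35/2754|_3 = 81

Step 1 — compute v_3(x) by factoring powers of 3 out of the numerator and denominator: v_3(35/2754) = -4. Step 2 — apply |x|_p = p^{-v_p(x)} = 3^{4} = 81.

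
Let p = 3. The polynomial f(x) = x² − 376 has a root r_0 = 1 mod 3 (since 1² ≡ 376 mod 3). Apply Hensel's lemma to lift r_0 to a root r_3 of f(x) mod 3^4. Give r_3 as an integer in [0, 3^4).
r_3 = 49 (mod 81)

Hensel's recurrence: r_{i+1} = r_i − f(r_i)·(f′(r_i))^{-1} mod 3^{i+2}, with f′(x) = 2x. Iterate:
  r_0 = 1 (mod 3)
  r_1 = 4 (mod 9)
  r_2 = 22 (mod 27)
  r_3 = 49 (mod 81)
Final: r_3 = 49, and one checks f(r_3) ≡ 0 mod 3^4.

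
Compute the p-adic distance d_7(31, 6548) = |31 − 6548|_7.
d_7(31, 6548) = 1/343

Step 1 — x − y = 31 − 6548 = -6517. Step 2 — v_7(-6517) = 3 (factor: -6517 = −(7^3 · 19); the sign does not affect v_p). Step 3 — |x − y|_7 = 7^{-3} = 1/343.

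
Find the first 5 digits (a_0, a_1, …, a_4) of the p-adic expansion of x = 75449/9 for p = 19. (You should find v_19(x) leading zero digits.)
(a_0, …, a_4) = (0, 0, 0, 16, 14)

v_19(75449/9) = 3, so a_0 = ... = a_2 = 0. Factor out: x = 19^3 · u with u = 11/9 a unit in ℤ_19. Expand u iteratively via a_{v+i} = u_i mod 19, u_{i+1} = (u_i − a_{v+i})/19:
  u_0 = 11/9;  a_3 = 16;  u_1 = (u_0 − 16)/19 = -7/9
  u_1 = -7/9;  a_4 = 14;  u_2 = (u_1 − 14)/19 = -7/9
Digits: (0, 0, 0, 16, 14).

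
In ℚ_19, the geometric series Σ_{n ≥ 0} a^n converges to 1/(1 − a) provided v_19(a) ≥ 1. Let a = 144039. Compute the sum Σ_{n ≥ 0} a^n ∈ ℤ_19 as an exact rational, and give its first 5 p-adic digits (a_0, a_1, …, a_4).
Σ a^n = 1/(1 − a) = -1/144038;  first 5 digits = (1, 0, 0, 2, 1)

v_19(a) = 3 ≥ 1, so the series converges in ℤ_19 to 1/(1 − a) = 1/(1 − 144039) = -1/144038. Expand this rational in ℤ_19: compute digits iteratively via d_i = x_i mod 19, x_{i+1} = (x_i − d_i)/19. The first 5 digits are (1, 0, 0, 2, 1).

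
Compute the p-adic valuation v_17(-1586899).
v_17(-1586899) = 4

v_17(n) is the largest exponent k such that 17^k divides n. Factor out: -1586899 = -17^4 · 19. (Sign doesn't affect v_p.) So v_17(-1586899) = 4.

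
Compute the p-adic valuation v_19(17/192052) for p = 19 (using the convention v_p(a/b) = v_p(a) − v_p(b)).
v_19(17/192052) = -3

Factor powers of 19 from the numerator and denominator of the reduced fraction: 17 = 19^0 · 17 and 192052 = 19^3 · 28. Apply v_p(a/b) = v_p(a) − v_p(b): v_19(17/192052) = 0 − 3 = -3.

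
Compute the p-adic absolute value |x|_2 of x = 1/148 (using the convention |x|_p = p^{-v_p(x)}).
|1/148|_2 = 4

Step 1 — compute v_2(x) by factoring powers of 2 out of the numerator and denominator: v_2(1/148) = -2. Step 2 — apply |x|_p = p^{-v_p(x)} = 2^{2} = 4.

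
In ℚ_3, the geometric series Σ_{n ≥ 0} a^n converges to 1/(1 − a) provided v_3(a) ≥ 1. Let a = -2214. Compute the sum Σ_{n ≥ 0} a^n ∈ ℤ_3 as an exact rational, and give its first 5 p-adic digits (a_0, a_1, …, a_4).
Σ a^n = 1/(1 − a) = 1/2215;  first 5 digits = (1, 0, 0, 2, 2)

v_3(a) = 3 ≥ 1, so the series converges in ℤ_3 to 1/(1 − a) = 1/(1 − (-2214)) = 1/2215. Expand this rational in ℤ_3: compute digits iteratively via d_i = x_i mod 3, x_{i+1} = (x_i − d_i)/3. The first 5 digits are (1, 0, 0, 2, 2).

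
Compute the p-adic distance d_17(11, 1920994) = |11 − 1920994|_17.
d_17(11, 1920994) = 1/83521

Step 1 — x − y = 11 − 1920994 = -1920983. Step 2 — v_17(-1920983) = 4 (factor: -1920983 = −(17^4 · 23); the sign does not affect v_p). Step 3 — |x − y|_17 = 17^{-4} = 1/83521.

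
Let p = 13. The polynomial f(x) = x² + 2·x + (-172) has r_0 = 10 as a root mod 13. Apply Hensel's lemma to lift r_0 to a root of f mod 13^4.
r_3 = 7095 (mod 28561)

Hensel: r_{i+1} = r_i − f(r_i)·(f′(r_i))^{-1} mod 13^{i+2}, f′(x) = 2x + 2. Iterate:
  r_0 = 10 (mod 13)
  r_1 = 166 (mod 169)
  r_2 = 504 (mod 2197)
  r_3 = 7095 (mod 28561)
Final: r = 7095 satisfies f(r) ≡ 0 mod 13^4.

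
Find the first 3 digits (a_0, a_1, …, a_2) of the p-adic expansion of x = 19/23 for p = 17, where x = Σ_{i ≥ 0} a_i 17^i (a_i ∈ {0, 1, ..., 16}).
(a_0, …, a_2) = (6, 13, 14)

v_17(19/23) = 0 (numerator and denominator both coprime to 17), so x ∈ ℤ_17^×. Compute digits iteratively via a_i = x_i mod 17, x_{i+1} = (x_i − a_i)/17, with x_0 = x:
  x_0 = 19/23;  a_0 = 6;  x_1 = (x_0 − 6)/17 = -7/23
  x_1 = -7/23;  a_1 = 13;  x_2 = (x_1 − 13)/17 = -18/23
  x_2 = -18/23;  a_2 = 14;  x_3 = (x_2 − 14)/17 = -20/23
Digits: (6, 13, 14).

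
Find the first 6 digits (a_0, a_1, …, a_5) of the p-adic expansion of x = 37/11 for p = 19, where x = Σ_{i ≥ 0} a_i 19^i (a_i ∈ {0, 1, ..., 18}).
(a_0, …, a_5) = (12, 3, 5, 17, 6, 10)

v_19(37/11) = 0 (numerator and denominator both coprime to 19), so x ∈ ℤ_19^×. Compute digits iteratively via a_i = x_i mod 19, x_{i+1} = (x_i − a_i)/19, with x_0 = x:
  x_0 = 37/11;  a_0 = 12;  x_1 = (x_0 − 12)/19 = -5/11
  x_1 = -5/11;  a_1 = 3;  x_2 = (x_1 − 3)/19 = -2/11
  x_2 = -2/11;  a_2 = 5;  x_3 = (x_2 − 5)/19 = -3/11
  x_3 = -3/11;  a_3 = 17;  x_4 = (x_3 − 17)/19 = -10/11
  x_4 = -10/11;  a_4 = 6;  x_5 = (x_4 − 6)/19 = -4/11
  x_5 = -4/11;  a_5 = 10;  x_6 = (x_5 − 10)/19 = -6/11
Digits: (12, 3, 5, 17, 6, 10).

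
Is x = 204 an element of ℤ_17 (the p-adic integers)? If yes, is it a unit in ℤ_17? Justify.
x ∈ ℤ_17 but not a unit; v_17(x) = 1 > 0

ℤ_17 = {x ∈ ℚ_17 : v_17(x) ≥ 0} and ℤ_17^× = {x ∈ ℤ_17 : v_17(x) = 0}. Here v_17(204) = v_17(num) − v_17(den) = 1; compare against these criteria.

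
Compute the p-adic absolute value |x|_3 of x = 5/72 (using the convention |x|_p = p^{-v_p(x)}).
|5/72|_3 = 9

Step 1 — compute v_3(x) by factoring powers of 3 out of the numerator and denominator: v_3(5/72) = -2. Step 2 — apply |x|_p = p^{-v_p(x)} = 3^{2} = 9.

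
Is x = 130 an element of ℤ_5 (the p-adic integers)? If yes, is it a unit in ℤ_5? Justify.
x ∈ ℤ_5 but not a unit; v_5(x) = 1 > 0

ℤ_5 = {x ∈ ℚ_5 : v_5(x) ≥ 0} and ℤ_5^× = {x ∈ ℤ_5 : v_5(x) = 0}. Here v_5(130) = v_5(num) − v_5(den) = 1; compare against these criteria.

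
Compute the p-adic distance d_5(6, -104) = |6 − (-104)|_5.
d_5(6, -104) = 1/5

Step 1 — x − y = 6 − (-104) = 110. Step 2 — v_5(110) = 1 (factor: 110 = (5^1 · 22); the sign does not affect v_p). Step 3 — |x − y|_5 = 5^{-1} = 1/5.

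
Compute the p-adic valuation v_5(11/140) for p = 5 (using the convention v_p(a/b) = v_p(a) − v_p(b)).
v_5(11/140) = -1

Factor powers of 5 from the numerator and denominator of the reduced fraction: 11 = 5^0 · 11 and 140 = 5^1 · 28. Apply v_p(a/b) = v_p(a) − v_p(b): v_5(11/140) = 0 − 1 = -1.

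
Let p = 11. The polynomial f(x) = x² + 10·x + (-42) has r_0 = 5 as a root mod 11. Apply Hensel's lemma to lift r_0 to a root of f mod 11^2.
r_1 = 82 (mod 121)

Hensel: r_{i+1} = r_i − f(r_i)·(f′(r_i))^{-1} mod 11^{i+2}, f′(x) = 2x + 10. Iterate:
  r_0 = 5 (mod 11)
  r_1 = 82 (mod 121)
Final: r = 82 satisfies f(r) ≡ 0 mod 11^2.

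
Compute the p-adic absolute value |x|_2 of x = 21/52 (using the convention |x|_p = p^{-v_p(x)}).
|21/52|_2 = 4

Step 1 — compute v_2(x) by factoring powers of 2 out of the numerator and denominator: v_2(21/52) = -2. Step 2 — apply |x|_p = p^{-v_p(x)} = 2^{2} = 4.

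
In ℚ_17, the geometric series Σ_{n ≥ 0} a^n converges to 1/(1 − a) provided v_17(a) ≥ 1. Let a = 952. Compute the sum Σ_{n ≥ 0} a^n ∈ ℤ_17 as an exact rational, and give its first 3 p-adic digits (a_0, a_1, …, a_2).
Σ a^n = 1/(1 − a) = -1/951;  first 3 digits = (1, 5, 11)

v_17(a) = 1 ≥ 1, so the series converges in ℤ_17 to 1/(1 − a) = 1/(1 − 952) = -1/951. Expand this rational in ℤ_17: compute digits iteratively via d_i = x_i mod 17, x_{i+1} = (x_i − d_i)/17. The first 3 digits are (1, 5, 11).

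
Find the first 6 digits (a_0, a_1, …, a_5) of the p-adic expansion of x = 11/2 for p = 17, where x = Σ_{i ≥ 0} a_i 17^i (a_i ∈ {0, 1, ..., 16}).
(a_0, …, a_5) = (14, 8, 8, 8, 8, 8)

v_17(11/2) = 0 (numerator and denominator both coprime to 17), so x ∈ ℤ_17^×. Compute digits iteratively via a_i = x_i mod 17, x_{i+1} = (x_i − a_i)/17, with x_0 = x:
  x_0 = 11/2;  a_0 = 14;  x_1 = (x_0 − 14)/17 = -1/2
  x_1 = -1/2;  a_1 = 8;  x_2 = (x_1 − 8)/17 = -1/2
  x_2 = -1/2;  a_2 = 8;  x_3 = (x_2 − 8)/17 = -1/2
  x_3 = -1/2;  a_3 = 8;  x_4 = (x_3 − 8)/17 = -1/2
  x_4 = -1/2;  a_4 = 8;  x_5 = (x_4 − 8)/17 = -1/2
  x_5 = -1/2;  a_5 = 8;  x_6 = (x_5 − 8)/17 = -1/2
Digits: (14, 8, 8, 8, 8, 8).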